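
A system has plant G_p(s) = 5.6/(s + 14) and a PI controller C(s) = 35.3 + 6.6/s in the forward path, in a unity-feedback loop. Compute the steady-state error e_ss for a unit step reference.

0

The open loop C(s)G_p(s) has a pole at the origin (type 1), so the static position error constant is infinite and e_ss = 1/(1+∞) = 0.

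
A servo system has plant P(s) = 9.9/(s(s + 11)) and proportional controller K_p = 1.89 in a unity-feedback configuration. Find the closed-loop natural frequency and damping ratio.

ω_n = 4.33 rad/s, ζ = 1.27

With unity feedback the closed-loop characteristic equation is s² + 11s + 1.89·9.9 = s² + 11s + 18.71 = 0.
Matching s² + 2ζω_n s + ω_n²: ω_n = √18.71 = 4.326 rad/s and 2ζω_n = 11, so ζ = 11/(2·4.326) = 1.27.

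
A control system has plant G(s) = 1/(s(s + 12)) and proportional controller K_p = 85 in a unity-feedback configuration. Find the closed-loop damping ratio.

1 + K_p·G(s) = 0 gives s² + 12s + 85 = 0.
Matching s² + 2ζω_n s + ω_n²: ω_n = √85 = 9.22 rad/s and 2ζω_n = 12, so ζ = 12/(2·9.22) = 0.651.

ζ = 0.651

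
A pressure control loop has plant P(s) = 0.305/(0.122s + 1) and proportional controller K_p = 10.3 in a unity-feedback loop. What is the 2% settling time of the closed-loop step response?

T_s ≈ 0.118 s

Closed loop: T(s) = K_p·P/(1+K_p·P) = 3.142/(0.122s + 1 + 3.142), with pole at s = −(1 + 3.142)/0.122 = −33.95.
τ = 1/33.95 = 0.02946 s, so 2% settling time ≈ 4τ = 0.118 s.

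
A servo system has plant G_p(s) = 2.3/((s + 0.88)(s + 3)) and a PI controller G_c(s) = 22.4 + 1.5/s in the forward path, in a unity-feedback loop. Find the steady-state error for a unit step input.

The open loop G_c(s)G_p(s) has a pole at the origin (type 1), so the static position error constant is infinite and e_ss = 1/(1+∞) = 0.

0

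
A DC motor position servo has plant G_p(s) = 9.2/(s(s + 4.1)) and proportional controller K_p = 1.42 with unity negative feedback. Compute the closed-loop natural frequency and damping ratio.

ω_n = 3.61 rad/s, ζ = 0.567

1 + K_p·G_p(s) = 0 gives s² + 4.1s + 13.06 = 0.
Matching s² + 2ζω_n s + ω_n²: ω_n = √13.06 = 3.614 rad/s and 2ζω_n = 4.1, so ζ = 4.1/(2·3.614) = 0.567.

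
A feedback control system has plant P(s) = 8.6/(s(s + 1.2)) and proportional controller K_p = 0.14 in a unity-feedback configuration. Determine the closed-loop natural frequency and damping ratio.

The closed-loop denominator is s(s+1.2) + 0.14·8.6 = s² + 1.2s + 1.204.
So ω_n² = 1.204 ⇒ ω_n = 1.097 rad/s, and ζ = 1.2/(2ω_n) = 0.547.

ω_n = 1.1 rad/s, ζ = 0.547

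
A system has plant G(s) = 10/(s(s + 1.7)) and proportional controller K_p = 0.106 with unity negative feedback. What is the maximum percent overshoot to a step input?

From 1 + K_pG(s) = 0: s² + 1.7s + 1.06 = 0 ⇒ ω_n = 1.03, ζ = 0.8256.
%OS = 100·exp(−πζ/√(1−ζ²)) = 100·exp(−π·0.8256/√0.3184) = 1.01%.

1.01%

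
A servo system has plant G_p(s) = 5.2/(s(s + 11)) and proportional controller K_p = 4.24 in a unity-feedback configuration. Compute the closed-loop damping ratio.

The closed-loop denominator is s(s+11) + 4.24·5.2 = s² + 11s + 22.05.
So ω_n² = 22.05 ⇒ ω_n = 4.696 rad/s, and ζ = 11/(2ω_n) = 1.17.

ζ = 1.17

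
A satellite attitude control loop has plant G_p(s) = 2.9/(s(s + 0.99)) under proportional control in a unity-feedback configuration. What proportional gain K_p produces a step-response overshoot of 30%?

From %OS = 100·exp(−πζ/√(1−ζ²)) = 30%, ζ = −ln(0.3)/√(π²+ln²(0.3)) = 0.3579.
Characteristic equation s² + 0.99s + 2.9K_p = 0 gives ζ = 0.99/(2√(2.9K_p)).
Setting ζ = 0.3579: √(2.9K_p) = 0.99/(2·0.3579) = 1.383, so K_p = 1.913/2.9 = 0.66.

K_p = 0.66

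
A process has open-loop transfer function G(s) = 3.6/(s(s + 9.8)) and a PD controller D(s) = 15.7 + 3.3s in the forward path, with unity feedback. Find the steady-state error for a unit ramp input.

The loop has one pole at the origin (type 1). Velocity error constant K_v = lim_{s→0} s·D(s)G(s) = 15.7·3.6/9.8 = 5.767.
Steady-state error to a unit ramp: e_ss = 1/K_v = 0.173.

0.173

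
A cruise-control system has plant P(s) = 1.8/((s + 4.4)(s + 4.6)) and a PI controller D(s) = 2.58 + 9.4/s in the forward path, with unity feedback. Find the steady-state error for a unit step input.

0

The open loop D(s)P(s) has a pole at the origin (type 1), so the static position error constant is infinite and e_ss = 1/(1+∞) = 0.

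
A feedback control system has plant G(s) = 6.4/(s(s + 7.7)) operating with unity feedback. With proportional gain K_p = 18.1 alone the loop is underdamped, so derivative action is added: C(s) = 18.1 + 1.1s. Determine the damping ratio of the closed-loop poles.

Forward path: (18.1 + 1.1s)·6.4/(s(s+7.7)). The closed-loop characteristic equation is s² + (7.7 + 6.4·1.1)s + 6.4·18.1 = 0.
That is s² + 14.74s + 115.8 = 0, so ω_n = 10.76 rad/s and ζ = 14.74/(2·10.76) = 0.6848.

ζ = 0.685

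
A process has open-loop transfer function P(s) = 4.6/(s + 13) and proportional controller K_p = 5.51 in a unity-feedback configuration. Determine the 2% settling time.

Closed-loop transfer function: T(s) = K_p·P(s)/(1 + K_p·P(s)) = 25.35/(s + 13 + 25.35) = 25.35/(s + 38.35).
Time constant τ = 1/38.35 = 0.02608 s, so the 2% settling time is about 4τ = 0.104 s.

T_s ≈ 0.104 s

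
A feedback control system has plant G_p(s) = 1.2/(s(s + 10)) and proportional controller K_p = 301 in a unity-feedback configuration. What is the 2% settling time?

From 1 + K_pG_p(s) = 0: s² + 10s + 361.2 = 0 ⇒ ω_n = 19.01, ζ = 0.2631.
2% settling time T_s ≈ 4/(ζω_n) = 4/5 = 0.8 s.

T_s ≈ 0.8 s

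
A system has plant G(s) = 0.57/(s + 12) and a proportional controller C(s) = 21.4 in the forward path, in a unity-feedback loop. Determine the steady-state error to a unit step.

The loop is type 0. Static position error constant K_pos = C(0)·G(0) = 21.4·0.0475 = 1.016.
Steady-state error to a unit step: e_ss = 1/(1+K_pos) = 1/2.016 = 0.496.

0.496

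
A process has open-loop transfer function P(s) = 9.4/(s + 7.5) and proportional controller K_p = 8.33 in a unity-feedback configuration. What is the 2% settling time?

T_s ≈ 0.0466 s

Closed-loop transfer function: T(s) = K_p·P(s)/(1 + K_p·P(s)) = 78.3/(s + 7.5 + 78.3) = 78.3/(s + 85.8).
Time constant τ = 1/85.8 = 0.01165 s, so the 2% settling time is about 4τ = 0.0466 s.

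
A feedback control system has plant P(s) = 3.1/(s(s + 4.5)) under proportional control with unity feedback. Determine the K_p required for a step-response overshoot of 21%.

K_p = 8.25

From %OS = 100·exp(−πζ/√(1−ζ²)) = 21%, ζ = −ln(0.21)/√(π²+ln²(0.21)) = 0.4449.
Characteristic equation s² + 4.5s + 3.1K_p = 0 gives ζ = 4.5/(2√(3.1K_p)).
Setting ζ = 0.4449: √(3.1K_p) = 4.5/(2·0.4449) = 5.057, so K_p = 25.58/3.1 = 8.25.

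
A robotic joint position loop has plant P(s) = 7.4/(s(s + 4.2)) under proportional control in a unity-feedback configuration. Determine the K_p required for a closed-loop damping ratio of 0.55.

Closed-loop characteristic equation: s² + 4.2s + K_p·7.4 = 0.
So ω_n = √(7.4K_p) and 2ζω_n = 4.2, giving ζ = 4.2/(2√(7.4K_p)).
Setting ζ = 0.55: √(7.4K_p) = 4.2/(2·0.55) = 3.818, so K_p = 14.58/7.4 = 1.97.

K_p = 1.97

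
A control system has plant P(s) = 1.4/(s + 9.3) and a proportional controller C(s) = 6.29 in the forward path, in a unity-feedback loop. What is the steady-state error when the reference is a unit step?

The loop is type 0. Static position error constant K_pos = C(0)·P(0) = 6.29·0.1505 = 0.9469.
Steady-state error to a unit step: e_ss = 1/(1+K_pos) = 1/1.947 = 0.514.

0.514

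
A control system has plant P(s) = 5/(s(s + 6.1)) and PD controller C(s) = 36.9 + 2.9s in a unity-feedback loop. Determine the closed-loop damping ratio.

ζ = 0.758

Forward path: (36.9 + 2.9s)·5/(s(s+6.1)). The closed-loop characteristic equation is s² + (6.1 + 5·2.9)s + 5·36.9 = 0.
That is s² + 20.6s + 184.5 = 0, so ω_n = 13.58 rad/s and ζ = 20.6/(2·13.58) = 0.7583.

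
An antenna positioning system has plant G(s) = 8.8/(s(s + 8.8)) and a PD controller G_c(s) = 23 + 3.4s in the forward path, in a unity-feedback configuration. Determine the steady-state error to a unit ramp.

The loop has one pole at the origin (type 1). Velocity error constant K_v = lim_{s→0} s·G_c(s)G(s) = 23·8.8/8.8 = 23.
Steady-state error to a unit ramp: e_ss = 1/K_v = 0.0435.

0.0435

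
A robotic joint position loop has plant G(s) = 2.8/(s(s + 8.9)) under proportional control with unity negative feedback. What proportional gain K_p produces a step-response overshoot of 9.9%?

K_p = 20.1

From %OS = 100·exp(−πζ/√(1−ζ²)) = 9.9%, ζ = −ln(0.099)/√(π²+ln²(0.099)) = 0.5928.
Characteristic equation s² + 8.9s + 2.8K_p = 0 gives ζ = 8.9/(2√(2.8K_p)).
Setting ζ = 0.5928: √(2.8K_p) = 8.9/(2·0.5928) = 7.506, so K_p = 56.35/2.8 = 20.1.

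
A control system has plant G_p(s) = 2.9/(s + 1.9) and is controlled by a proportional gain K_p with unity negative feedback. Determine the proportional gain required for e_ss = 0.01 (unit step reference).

For a type-0 loop with proportional control, e_ss = 1/(1 + K_p·G_p(0)).
G_p(0) = 1.526. Require 1/(1 + K_p·1.526) = 0.01, so 1 + 1.526·K_p = 100.
K_p = (100 − 1)/1.526 = 64.9.

K_p = 64.9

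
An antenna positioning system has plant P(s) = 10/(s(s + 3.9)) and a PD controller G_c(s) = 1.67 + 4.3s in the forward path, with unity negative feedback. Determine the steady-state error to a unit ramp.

The loop has one pole at the origin (type 1). Velocity error constant K_v = lim_{s→0} s·G_c(s)P(s) = 1.67·10/3.9 = 4.282.
Steady-state error to a unit ramp: e_ss = 1/K_v = 0.234.

0.234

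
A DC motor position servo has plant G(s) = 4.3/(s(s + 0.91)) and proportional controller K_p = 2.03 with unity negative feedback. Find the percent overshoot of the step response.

The closed-loop denominator s² + 0.91s + 8.729 gives ω_n = √8.729 = 2.954 and ζ = 0.91/(2ω_n) = 0.154.
%OS = 100·exp(−πζ/√(1−ζ²)) = 100·exp(−π·0.154/√0.9763) = 61.3%.

61.3%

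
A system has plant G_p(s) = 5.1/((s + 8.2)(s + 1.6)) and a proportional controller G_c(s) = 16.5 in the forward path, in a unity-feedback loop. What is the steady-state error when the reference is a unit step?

The loop is type 0. Static position error constant K_pos = G_c(0)·G_p(0) = 16.5·0.3887 = 6.414.
Steady-state error to a unit step: e_ss = 1/(1+K_pos) = 1/7.414 = 0.135.

0.135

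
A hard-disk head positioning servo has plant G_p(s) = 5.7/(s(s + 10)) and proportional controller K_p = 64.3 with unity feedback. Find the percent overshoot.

Closed-loop characteristic equation: s² + 10s + 366.5 = 0, so ω_n = 19.14 rad/s and ζ = 10/(2·19.14) = 0.2612.
%OS = 100·exp(−πζ/√(1−ζ²)) = 100·exp(−π·0.2612/√0.9318) = 42.7%.

42.7%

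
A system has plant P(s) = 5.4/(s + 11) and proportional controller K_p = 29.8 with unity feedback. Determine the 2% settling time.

T_s ≈ 0.0233 s

Closed-loop transfer function: T(s) = K_p·P(s)/(1 + K_p·P(s)) = 160.9/(s + 11 + 160.9) = 160.9/(s + 171.9).
Time constant τ = 1/171.9 = 0.005817 s, so the 2% settling time is about 4τ = 0.0233 s.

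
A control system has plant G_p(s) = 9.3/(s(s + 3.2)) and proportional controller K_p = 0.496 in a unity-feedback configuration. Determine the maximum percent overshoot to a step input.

2.99%

From 1 + K_pG_p(s) = 0: s² + 3.2s + 4.613 = 0 ⇒ ω_n = 2.148, ζ = 0.745.
%OS = 100·exp(−πζ/√(1−ζ²)) = 100·exp(−π·0.745/√0.445) = 2.99%.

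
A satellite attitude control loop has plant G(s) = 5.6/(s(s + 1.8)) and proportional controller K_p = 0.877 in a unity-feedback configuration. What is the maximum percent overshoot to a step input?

From 1 + K_pG(s) = 0: s² + 1.8s + 4.911 = 0 ⇒ ω_n = 2.216, ζ = 0.4061.
%OS = 100·exp(−πζ/√(1−ζ²)) = 100·exp(−π·0.4061/√0.8351) = 24.8%.

24.8%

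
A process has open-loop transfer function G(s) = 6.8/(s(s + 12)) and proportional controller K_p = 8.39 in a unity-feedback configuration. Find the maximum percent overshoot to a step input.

1.64%

Closed-loop characteristic equation: s² + 12s + 57.05 = 0, so ω_n = 7.553 rad/s and ζ = 12/(2·7.553) = 0.7944.
%OS = 100·exp(−πζ/√(1−ζ²)) = 100·exp(−π·0.7944/√0.369) = 1.64%.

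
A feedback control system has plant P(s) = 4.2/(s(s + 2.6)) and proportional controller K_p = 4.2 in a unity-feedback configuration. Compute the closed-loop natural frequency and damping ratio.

1 + K_p·P(s) = 0 gives s² + 2.6s + 17.64 = 0.
Matching s² + 2ζω_n s + ω_n²: ω_n = √17.64 = 4.2 rad/s and 2ζω_n = 2.6, so ζ = 2.6/(2·4.2) = 0.31.

ω_n = 4.2 rad/s, ζ = 0.31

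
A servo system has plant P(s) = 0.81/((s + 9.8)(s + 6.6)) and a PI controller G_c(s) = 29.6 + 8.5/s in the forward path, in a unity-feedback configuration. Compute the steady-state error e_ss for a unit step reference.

The open loop G_c(s)P(s) has a pole at the origin (type 1), so the static position error constant is infinite and e_ss = 1/(1+∞) = 0.

0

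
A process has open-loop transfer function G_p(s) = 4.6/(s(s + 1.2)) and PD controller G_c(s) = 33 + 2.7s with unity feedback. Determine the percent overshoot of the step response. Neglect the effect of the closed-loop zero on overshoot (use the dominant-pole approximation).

Forward path: (33 + 2.7s)·4.6/(s(s+1.2)). The closed-loop characteristic equation is s² + (1.2 + 4.6·2.7)s + 4.6·33 = 0.
That is s² + 13.62s + 151.8 = 0, so ω_n = 12.32 rad/s and ζ = 13.62/(2·12.32) = 0.5527.
%OS = 100·exp(−πζ/√(1−ζ²)) = 12.4%.

12.4%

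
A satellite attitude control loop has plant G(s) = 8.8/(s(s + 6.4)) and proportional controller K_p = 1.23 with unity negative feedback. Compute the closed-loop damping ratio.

The closed-loop denominator is s(s+6.4) + 1.23·8.8 = s² + 6.4s + 10.82.
So ω_n² = 10.82 ⇒ ω_n = 3.29 rad/s, and ζ = 6.4/(2ω_n) = 0.973.

ζ = 0.973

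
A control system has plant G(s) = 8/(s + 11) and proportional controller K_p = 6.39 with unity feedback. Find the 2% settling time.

Closed-loop transfer function: T(s) = K_p·G(s)/(1 + K_p·G(s)) = 51.12/(s + 11 + 51.12) = 51.12/(s + 62.12).
Time constant τ = 1/62.12 = 0.0161 s, so the 2% settling time is about 4τ = 0.0644 s.

T_s ≈ 0.0644 s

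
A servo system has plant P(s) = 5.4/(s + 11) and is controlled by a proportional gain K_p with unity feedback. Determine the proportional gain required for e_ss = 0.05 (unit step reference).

The loop is type 0, so e_ss(step) = 1/(1 + K_pos) with K_pos = K_p·P(0).
P(0) = 0.4909. Require 1/(1 + K_p·0.4909) = 0.05, so 1 + 0.4909·K_p = 20.
K_p = (20 − 1)/0.4909 = 38.7.

K_p = 38.7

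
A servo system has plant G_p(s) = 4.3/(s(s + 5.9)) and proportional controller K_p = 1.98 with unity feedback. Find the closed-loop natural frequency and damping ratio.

1 + K_p·G_p(s) = 0 gives s² + 5.9s + 8.514 = 0.
Matching s² + 2ζω_n s + ω_n²: ω_n = √8.514 = 2.918 rad/s and 2ζω_n = 5.9, so ζ = 5.9/(2·2.918) = 1.01.

ω_n = 2.92 rad/s, ζ = 1.01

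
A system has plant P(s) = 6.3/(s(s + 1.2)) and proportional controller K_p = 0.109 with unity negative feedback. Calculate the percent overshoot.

The closed-loop denominator s² + 1.2s + 0.6867 gives ω_n = √0.6867 = 0.8287 and ζ = 1.2/(2ω_n) = 0.724.
%OS = 100·exp(−πζ/√(1−ζ²)) = 100·exp(−π·0.724/√0.4758) = 3.7%.

3.7%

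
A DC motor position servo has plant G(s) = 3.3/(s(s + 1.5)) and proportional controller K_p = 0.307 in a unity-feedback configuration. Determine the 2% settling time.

The closed-loop denominator s² + 1.5s + 1.013 gives ω_n = √1.013 = 1.007 and ζ = 1.5/(2ω_n) = 0.7451.
2% settling time T_s ≈ 4/(ζω_n) = 4/0.75 = 5.33 s.

T_s ≈ 5.33 s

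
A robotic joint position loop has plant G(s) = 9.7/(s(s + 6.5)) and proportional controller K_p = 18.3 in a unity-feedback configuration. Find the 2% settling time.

The closed-loop denominator s² + 6.5s + 177.5 gives ω_n = √177.5 = 13.32 and ζ = 6.5/(2ω_n) = 0.2439.
2% settling time T_s ≈ 4/(ζω_n) = 4/3.25 = 1.23 s.

T_s ≈ 1.23 s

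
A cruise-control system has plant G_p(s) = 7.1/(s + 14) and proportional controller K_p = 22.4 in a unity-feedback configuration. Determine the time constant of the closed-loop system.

τ = 0.00578 s

Closed-loop transfer function: T(s) = K_p·G_p(s)/(1 + K_p·G_p(s)) = 159/(s + 14 + 159) = 159/(s + 173).
Time constant τ = 1/173 = 0.00578 s.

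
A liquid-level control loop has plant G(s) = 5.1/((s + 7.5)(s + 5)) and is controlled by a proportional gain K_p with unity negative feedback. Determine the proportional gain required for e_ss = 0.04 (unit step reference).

Steady-state error for a unit step on this type-0 loop is 1/(1 + K_p·G(0)).
G(0) = 0.136. Require 1/(1 + K_p·0.136) = 0.04, so 1 + 0.136·K_p = 25.
K_p = (25 − 1)/0.136 = 176.

K_p = 176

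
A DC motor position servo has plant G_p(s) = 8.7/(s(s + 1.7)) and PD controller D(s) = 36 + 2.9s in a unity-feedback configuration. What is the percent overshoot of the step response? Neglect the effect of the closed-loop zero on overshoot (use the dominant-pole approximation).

2.51%

Forward path: (36 + 2.9s)·8.7/(s(s+1.7)). The closed-loop characteristic equation is s² + (1.7 + 8.7·2.9)s + 8.7·36 = 0.
That is s² + 26.93s + 313.2 = 0, so ω_n = 17.7 rad/s and ζ = 26.93/(2·17.7) = 0.7608.
%OS = 100·exp(−πζ/√(1−ζ²)) = 2.51%.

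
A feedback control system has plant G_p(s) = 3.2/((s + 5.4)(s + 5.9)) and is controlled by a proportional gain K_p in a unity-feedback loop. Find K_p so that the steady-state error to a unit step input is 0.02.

Steady-state error for a unit step on this type-0 loop is 1/(1 + K_p·G_p(0)).
G_p(0) = 0.1004. Require 1/(1 + K_p·0.1004) = 0.02, so 1 + 0.1004·K_p = 50.
K_p = (50 − 1)/0.1004 = 488.

K_p = 488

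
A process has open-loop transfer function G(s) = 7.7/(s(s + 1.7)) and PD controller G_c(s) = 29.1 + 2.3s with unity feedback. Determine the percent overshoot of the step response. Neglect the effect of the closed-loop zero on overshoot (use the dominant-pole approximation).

Forward path: (29.1 + 2.3s)·7.7/(s(s+1.7)). The closed-loop characteristic equation is s² + (1.7 + 7.7·2.3)s + 7.7·29.1 = 0.
That is s² + 19.41s + 224.1 = 0, so ω_n = 14.97 rad/s and ζ = 19.41/(2·14.97) = 0.6483.
%OS = 100·exp(−πζ/√(1−ζ²)) = 6.89%.

6.89%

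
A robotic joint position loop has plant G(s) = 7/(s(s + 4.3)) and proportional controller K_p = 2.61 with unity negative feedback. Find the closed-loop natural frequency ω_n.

The closed-loop denominator is s(s+4.3) + 2.61·7 = s² + 4.3s + 18.27.
So ω_n² = 18.27 ⇒ ω_n = 4.274 rad/s, and ζ = 4.3/(2ω_n) = 0.503.

ω_n = 4.27 rad/s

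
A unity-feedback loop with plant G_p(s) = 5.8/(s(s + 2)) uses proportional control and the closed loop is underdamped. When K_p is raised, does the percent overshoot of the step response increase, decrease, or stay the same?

increase

Characteristic equation s² + 2s + K_p·5.8 = 0: raising K_p raises ω_n while 2ζω_n = 2 is fixed, so ζ falls and overshoot grows.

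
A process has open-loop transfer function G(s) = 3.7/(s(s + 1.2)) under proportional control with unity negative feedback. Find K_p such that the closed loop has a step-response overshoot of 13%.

K_p = 0.328

From %OS = 100·exp(−πζ/√(1−ζ²)) = 13%, ζ = −ln(0.13)/√(π²+ln²(0.13)) = 0.5446.
Characteristic equation s² + 1.2s + 3.7K_p = 0 gives ζ = 1.2/(2√(3.7K_p)).
Setting ζ = 0.5446: √(3.7K_p) = 1.2/(2·0.5446) = 1.102, so K_p = 1.214/3.7 = 0.328.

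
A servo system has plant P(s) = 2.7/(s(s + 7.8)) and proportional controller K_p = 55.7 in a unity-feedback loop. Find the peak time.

T_p = 0.27 s

From 1 + K_pP(s) = 0: s² + 7.8s + 150.4 = 0 ⇒ ω_n = 12.26, ζ = 0.318.
Damped frequency ω_d = ω_n√(1−ζ²) = 11.63 rad/s, so peak time T_p = π/ω_d = 0.27 s.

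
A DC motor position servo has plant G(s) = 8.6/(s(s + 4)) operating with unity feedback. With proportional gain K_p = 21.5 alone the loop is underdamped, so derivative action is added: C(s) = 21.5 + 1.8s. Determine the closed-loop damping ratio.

Forward path: (21.5 + 1.8s)·8.6/(s(s+4)). The closed-loop characteristic equation is s² + (4 + 8.6·1.8)s + 8.6·21.5 = 0.
That is s² + 19.48s + 184.9 = 0, so ω_n = 13.6 rad/s and ζ = 19.48/(2·13.6) = 0.7163.

ζ = 0.716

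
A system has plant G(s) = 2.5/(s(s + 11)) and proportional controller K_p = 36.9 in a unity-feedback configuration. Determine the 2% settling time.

From 1 + K_pG(s) = 0: s² + 11s + 92.25 = 0 ⇒ ω_n = 9.605, ζ = 0.5726.
2% settling time T_s ≈ 4/(ζω_n) = 4/5.5 = 0.727 s.

T_s ≈ 0.727 s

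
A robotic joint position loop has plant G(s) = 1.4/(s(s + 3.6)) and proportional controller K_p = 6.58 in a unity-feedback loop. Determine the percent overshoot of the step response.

From 1 + K_pG(s) = 0: s² + 3.6s + 9.212 = 0 ⇒ ω_n = 3.035, ζ = 0.5931.
%OS = 100·exp(−πζ/√(1−ζ²)) = 100·exp(−π·0.5931/√0.6483) = 9.89%.

9.89%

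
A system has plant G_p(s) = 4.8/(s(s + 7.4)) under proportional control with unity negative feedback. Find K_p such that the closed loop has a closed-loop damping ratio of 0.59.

Closed-loop characteristic equation: s² + 7.4s + K_p·4.8 = 0.
So ω_n = √(4.8K_p) and 2ζω_n = 7.4, giving ζ = 7.4/(2√(4.8K_p)).
Setting ζ = 0.59: √(4.8K_p) = 7.4/(2·0.59) = 6.271, so K_p = 39.33/4.8 = 8.19.

K_p = 8.19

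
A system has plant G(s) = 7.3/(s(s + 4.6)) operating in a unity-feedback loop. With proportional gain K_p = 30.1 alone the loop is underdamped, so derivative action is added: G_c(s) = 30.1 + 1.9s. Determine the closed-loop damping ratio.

ζ = 0.623

Forward path: (30.1 + 1.9s)·7.3/(s(s+4.6)). The closed-loop characteristic equation is s² + (4.6 + 7.3·1.9)s + 7.3·30.1 = 0.
That is s² + 18.47s + 219.7 = 0, so ω_n = 14.82 rad/s and ζ = 18.47/(2·14.82) = 0.623.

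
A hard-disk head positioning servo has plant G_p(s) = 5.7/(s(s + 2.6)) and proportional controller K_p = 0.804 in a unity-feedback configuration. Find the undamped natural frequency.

With unity feedback the closed-loop characteristic equation is s² + 2.6s + 0.804·5.7 = s² + 2.6s + 4.583 = 0.
So ω_n² = 4.583 ⇒ ω_n = 2.141 rad/s, and ζ = 2.6/(2ω_n) = 0.607.

ω_n = 2.14 rad/s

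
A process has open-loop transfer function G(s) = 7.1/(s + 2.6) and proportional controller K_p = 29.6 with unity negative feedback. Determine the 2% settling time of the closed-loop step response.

Closed-loop transfer function: T(s) = K_p·G(s)/(1 + K_p·G(s)) = 210.2/(s + 2.6 + 210.2) = 210.2/(s + 212.8).
Time constant τ = 1/212.8 = 0.0047 s, so the 2% settling time is about 4τ = 0.0188 s.

T_s ≈ 0.0188 s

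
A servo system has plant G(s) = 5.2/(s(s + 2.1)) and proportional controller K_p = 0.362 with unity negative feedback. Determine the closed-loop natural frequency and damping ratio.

ω_n = 1.37 rad/s, ζ = 0.765

With unity feedback the closed-loop characteristic equation is s² + 2.1s + 0.362·5.2 = s² + 2.1s + 1.882 = 0.
So ω_n² = 1.882 ⇒ ω_n = 1.372 rad/s, and ζ = 2.1/(2ω_n) = 0.765.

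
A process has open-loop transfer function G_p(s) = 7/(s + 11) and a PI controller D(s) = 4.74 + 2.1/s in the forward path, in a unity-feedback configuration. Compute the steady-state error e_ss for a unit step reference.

0

The open loop D(s)G_p(s) has a pole at the origin (type 1), so the static position error constant is infinite and e_ss = 1/(1+∞) = 0.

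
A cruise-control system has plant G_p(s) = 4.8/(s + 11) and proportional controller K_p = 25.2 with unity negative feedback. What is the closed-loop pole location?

Closed-loop transfer function: T(s) = K_p·G_p(s)/(1 + K_p·G_p(s)) = 121/(s + 11 + 121) = 121/(s + 132).
The closed-loop pole is at s = −132.

s = -132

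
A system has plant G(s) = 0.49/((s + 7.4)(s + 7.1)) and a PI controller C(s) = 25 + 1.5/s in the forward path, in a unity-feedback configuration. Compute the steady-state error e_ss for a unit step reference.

0

The open loop C(s)G(s) has a pole at the origin (type 1), so the static position error constant is infinite and e_ss = 1/(1+∞) = 0.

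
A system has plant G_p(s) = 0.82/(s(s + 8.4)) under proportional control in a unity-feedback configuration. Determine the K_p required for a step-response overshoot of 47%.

From %OS = 100·exp(−πζ/√(1−ζ²)) = 47%, ζ = −ln(0.47)/√(π²+ln²(0.47)) = 0.2337.
Characteristic equation s² + 8.4s + 0.82K_p = 0 gives ζ = 8.4/(2√(0.82K_p)).
Setting ζ = 0.2337: √(0.82K_p) = 8.4/(2·0.2337) = 17.97, so K_p = 323/0.82 = 394.

K_p = 394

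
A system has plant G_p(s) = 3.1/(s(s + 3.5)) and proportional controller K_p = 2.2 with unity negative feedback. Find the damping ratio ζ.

ζ = 0.67

1 + K_p·G_p(s) = 0 gives s² + 3.5s + 6.82 = 0.
So ω_n² = 6.82 ⇒ ω_n = 2.612 rad/s, and ζ = 3.5/(2ω_n) = 0.67.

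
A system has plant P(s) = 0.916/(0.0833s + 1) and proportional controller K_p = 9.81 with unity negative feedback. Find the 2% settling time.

Closed loop: T(s) = K_p·P/(1+K_p·P) = 8.986/(0.0833s + 1 + 8.986), with pole at s = −(1 + 8.986)/0.0833 = −119.9.
τ = 1/119.9 = 0.008342 s, so 2% settling time ≈ 4τ = 0.0334 s.

T_s ≈ 0.0334 s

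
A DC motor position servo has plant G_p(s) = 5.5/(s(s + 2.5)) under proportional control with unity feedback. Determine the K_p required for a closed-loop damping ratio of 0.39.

Closed-loop characteristic equation: s² + 2.5s + K_p·5.5 = 0.
So ω_n = √(5.5K_p) and 2ζω_n = 2.5, giving ζ = 2.5/(2√(5.5K_p)).
Setting ζ = 0.39: √(5.5K_p) = 2.5/(2·0.39) = 3.205, so K_p = 10.27/5.5 = 1.87.

K_p = 1.87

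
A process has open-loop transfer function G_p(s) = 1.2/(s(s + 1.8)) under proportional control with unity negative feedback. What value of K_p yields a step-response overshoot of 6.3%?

K_p = 1.55

From %OS = 100·exp(−πζ/√(1−ζ²)) = 6.3%, ζ = −ln(0.063)/√(π²+ln²(0.063)) = 0.6606.
Characteristic equation s² + 1.8s + 1.2K_p = 0 gives ζ = 1.8/(2√(1.2K_p)).
Setting ζ = 0.6606: √(1.2K_p) = 1.8/(2·0.6606) = 1.362, so K_p = 1.856/1.2 = 1.55.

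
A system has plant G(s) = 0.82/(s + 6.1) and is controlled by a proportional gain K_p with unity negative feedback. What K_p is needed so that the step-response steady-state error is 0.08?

K_p = 85.5

The loop is type 0, so e_ss(step) = 1/(1 + K_pos) with K_pos = K_p·G(0).
G(0) = 0.1344. Require 1/(1 + K_p·0.1344) = 0.08, so 1 + 0.1344·K_p = 12.5.
K_p = (12.5 − 1)/0.1344 = 85.5.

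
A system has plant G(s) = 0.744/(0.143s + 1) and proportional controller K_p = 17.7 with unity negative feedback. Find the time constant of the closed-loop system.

Closed loop: T(s) = K_p·G/(1+K_p·G) = 13.17/(0.143s + 1 + 13.17), with pole at s = −(1 + 13.17)/0.143 = −99.08.
Closed-loop time constant τ = 1/99.08 = 0.0101 s.

τ = 0.0101 s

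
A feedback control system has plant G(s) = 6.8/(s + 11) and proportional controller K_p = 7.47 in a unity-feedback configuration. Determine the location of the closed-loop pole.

Closed-loop transfer function: T(s) = K_p·G(s)/(1 + K_p·G(s)) = 50.8/(s + 11 + 50.8) = 50.8/(s + 61.8).
The closed-loop pole is at s = −61.8.

s = -61.8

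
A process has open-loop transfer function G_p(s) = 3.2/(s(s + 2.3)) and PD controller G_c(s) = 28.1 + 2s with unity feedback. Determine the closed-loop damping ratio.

Forward path: (28.1 + 2s)·3.2/(s(s+2.3)). The closed-loop characteristic equation is s² + (2.3 + 3.2·2)s + 3.2·28.1 = 0.
That is s² + 8.7s + 89.92 = 0, so ω_n = 9.483 rad/s and ζ = 8.7/(2·9.483) = 0.4587.

ζ = 0.459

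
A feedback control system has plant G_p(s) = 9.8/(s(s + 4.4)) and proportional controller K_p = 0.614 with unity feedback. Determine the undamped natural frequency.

The closed-loop denominator is s(s+4.4) + 0.614·9.8 = s² + 4.4s + 6.017.
So ω_n² = 6.017 ⇒ ω_n = 2.453 rad/s, and ζ = 4.4/(2ω_n) = 0.897.

ω_n = 2.45 rad/s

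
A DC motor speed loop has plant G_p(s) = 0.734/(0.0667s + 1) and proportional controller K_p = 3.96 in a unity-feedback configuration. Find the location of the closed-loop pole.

Closed loop: T(s) = K_p·G_p/(1+K_p·G_p) = 2.907/(0.0667s + 1 + 2.907), with pole at s = −(1 + 2.907)/0.0667 = −58.57.

s = -58.57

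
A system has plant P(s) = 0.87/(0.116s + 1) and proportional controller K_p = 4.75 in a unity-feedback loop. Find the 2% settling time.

Closed loop: T(s) = K_p·P/(1+K_p·P) = 4.133/(0.116s + 1 + 4.133), with pole at s = −(1 + 4.133)/0.116 = −44.25.
τ = 1/44.25 = 0.0226 s, so 2% settling time ≈ 4τ = 0.0904 s.

T_s ≈ 0.0904 s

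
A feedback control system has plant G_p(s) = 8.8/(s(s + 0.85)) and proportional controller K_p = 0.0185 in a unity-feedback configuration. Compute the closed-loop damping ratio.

The closed-loop denominator is s(s+0.85) + 0.0185·8.8 = s² + 0.85s + 0.1628.
So ω_n² = 0.1628 ⇒ ω_n = 0.4035 rad/s, and ζ = 0.85/(2ω_n) = 1.05.

ζ = 1.05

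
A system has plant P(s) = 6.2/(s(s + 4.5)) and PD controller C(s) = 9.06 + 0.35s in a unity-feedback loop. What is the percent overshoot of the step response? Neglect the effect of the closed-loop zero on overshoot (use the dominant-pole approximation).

Forward path: (9.06 + 0.35s)·6.2/(s(s+4.5)). The closed-loop characteristic equation is s² + (4.5 + 6.2·0.35)s + 6.2·9.06 = 0.
That is s² + 6.67s + 56.17 = 0, so ω_n = 7.495 rad/s and ζ = 6.67/(2·7.495) = 0.445.
%OS = 100·exp(−πζ/√(1−ζ²)) = 21%.

21%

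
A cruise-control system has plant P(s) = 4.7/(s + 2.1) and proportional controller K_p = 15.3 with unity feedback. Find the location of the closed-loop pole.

s = -74.01

Closed-loop transfer function: T(s) = K_p·P(s)/(1 + K_p·P(s)) = 71.91/(s + 2.1 + 71.91) = 71.91/(s + 74.01).
The closed-loop pole is at s = −74.01.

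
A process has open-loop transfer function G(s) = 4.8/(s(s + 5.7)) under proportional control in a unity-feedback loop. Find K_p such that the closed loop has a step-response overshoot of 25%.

From %OS = 100·exp(−πζ/√(1−ζ²)) = 25%, ζ = −ln(0.25)/√(π²+ln²(0.25)) = 0.4037.
Characteristic equation s² + 5.7s + 4.8K_p = 0 gives ζ = 5.7/(2√(4.8K_p)).
Setting ζ = 0.4037: √(4.8K_p) = 5.7/(2·0.4037) = 7.059, so K_p = 49.84/4.8 = 10.4.

K_p = 10.4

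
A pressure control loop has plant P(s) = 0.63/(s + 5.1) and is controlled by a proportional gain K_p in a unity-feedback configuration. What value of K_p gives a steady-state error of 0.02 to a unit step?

K_p = 397

For a type-0 loop with proportional control, e_ss = 1/(1 + K_p·P(0)).
P(0) = 0.1235. Require 1/(1 + K_p·0.1235) = 0.02, so 1 + 0.1235·K_p = 50.
K_p = (50 − 1)/0.1235 = 397.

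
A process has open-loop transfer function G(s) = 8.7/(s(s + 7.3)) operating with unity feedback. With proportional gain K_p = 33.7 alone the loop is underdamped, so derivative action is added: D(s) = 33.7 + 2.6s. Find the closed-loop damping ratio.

ζ = 0.874

Forward path: (33.7 + 2.6s)·8.7/(s(s+7.3)). The closed-loop characteristic equation is s² + (7.3 + 8.7·2.6)s + 8.7·33.7 = 0.
That is s² + 29.92s + 293.2 = 0, so ω_n = 17.12 rad/s and ζ = 29.92/(2·17.12) = 0.8737.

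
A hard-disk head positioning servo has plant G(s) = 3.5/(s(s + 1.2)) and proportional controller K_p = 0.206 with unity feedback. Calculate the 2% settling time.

T_s ≈ 6.67 s

From 1 + K_pG(s) = 0: s² + 1.2s + 0.721 = 0 ⇒ ω_n = 0.8491, ζ = 0.7066.
2% settling time T_s ≈ 4/(ζω_n) = 4/0.6 = 6.67 s.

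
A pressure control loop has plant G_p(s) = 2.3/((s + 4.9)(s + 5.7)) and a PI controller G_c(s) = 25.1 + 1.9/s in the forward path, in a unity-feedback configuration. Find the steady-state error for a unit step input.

The open loop G_c(s)G_p(s) has a pole at the origin (type 1), so the static position error constant is infinite and e_ss = 1/(1+∞) = 0.

0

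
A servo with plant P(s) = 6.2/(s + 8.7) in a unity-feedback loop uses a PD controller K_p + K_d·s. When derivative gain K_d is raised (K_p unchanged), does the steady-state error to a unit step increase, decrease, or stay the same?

K_d affects only the transient (the s-coefficient); the DC loop gain, and hence e_ss, depends only on K_p.

unchanged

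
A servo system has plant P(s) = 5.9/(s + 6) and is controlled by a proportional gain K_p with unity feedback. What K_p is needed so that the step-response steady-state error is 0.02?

K_p = 49.8

The loop is type 0, so e_ss(step) = 1/(1 + K_pos) with K_pos = K_p·P(0).
P(0) = 0.9833. Require 1/(1 + K_p·0.9833) = 0.02, so 1 + 0.9833·K_p = 50.
K_p = (50 − 1)/0.9833 = 49.8.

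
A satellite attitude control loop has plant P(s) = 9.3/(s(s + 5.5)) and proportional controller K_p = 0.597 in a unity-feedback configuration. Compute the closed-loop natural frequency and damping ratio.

ω_n = 2.36 rad/s, ζ = 1.17

1 + K_p·P(s) = 0 gives s² + 5.5s + 5.552 = 0.
Matching s² + 2ζω_n s + ω_n²: ω_n = √5.552 = 2.356 rad/s and 2ζω_n = 5.5, so ζ = 5.5/(2·2.356) = 1.17.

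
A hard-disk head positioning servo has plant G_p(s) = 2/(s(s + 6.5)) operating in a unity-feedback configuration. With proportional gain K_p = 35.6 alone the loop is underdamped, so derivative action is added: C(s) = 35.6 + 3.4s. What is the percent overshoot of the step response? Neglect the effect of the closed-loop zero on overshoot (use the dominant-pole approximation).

1.79%

Forward path: (35.6 + 3.4s)·2/(s(s+6.5)). The closed-loop characteristic equation is s² + (6.5 + 2·3.4)s + 2·35.6 = 0.
That is s² + 13.3s + 71.2 = 0, so ω_n = 8.438 rad/s and ζ = 13.3/(2·8.438) = 0.7881.
%OS = 100·exp(−πζ/√(1−ζ²)) = 1.79%.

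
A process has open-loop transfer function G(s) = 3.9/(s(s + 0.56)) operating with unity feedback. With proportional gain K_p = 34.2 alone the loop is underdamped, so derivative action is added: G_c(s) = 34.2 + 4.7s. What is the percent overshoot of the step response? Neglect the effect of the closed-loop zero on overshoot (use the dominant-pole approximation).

1.15%

Forward path: (34.2 + 4.7s)·3.9/(s(s+0.56)). The closed-loop characteristic equation is s² + (0.56 + 3.9·4.7)s + 3.9·34.2 = 0.
That is s² + 18.89s + 133.4 = 0, so ω_n = 11.55 rad/s and ζ = 18.89/(2·11.55) = 0.8178.
%OS = 100·exp(−πζ/√(1−ζ²)) = 1.15%.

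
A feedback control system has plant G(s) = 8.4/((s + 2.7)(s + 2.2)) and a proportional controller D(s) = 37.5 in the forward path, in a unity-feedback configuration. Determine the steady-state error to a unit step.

0.0185

The loop is type 0. Static position error constant K_pos = D(0)·G(0) = 37.5·1.414 = 53.03.
Steady-state error to a unit step: e_ss = 1/(1+K_pos) = 1/54.03 = 0.0185.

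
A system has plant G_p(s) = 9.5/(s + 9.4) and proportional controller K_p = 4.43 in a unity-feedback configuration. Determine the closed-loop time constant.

Closed-loop transfer function: T(s) = K_p·G_p(s)/(1 + K_p·G_p(s)) = 42.08/(s + 9.4 + 42.08) = 42.08/(s + 51.48).
Time constant τ = 1/51.48 = 0.0194 s.

τ = 0.0194 s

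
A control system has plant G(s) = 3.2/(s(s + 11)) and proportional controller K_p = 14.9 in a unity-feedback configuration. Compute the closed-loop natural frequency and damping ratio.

1 + K_p·G(s) = 0 gives s² + 11s + 47.68 = 0.
So ω_n² = 47.68 ⇒ ω_n = 6.905 rad/s, and ζ = 11/(2ω_n) = 0.797.

ω_n = 6.91 rad/s, ζ = 0.797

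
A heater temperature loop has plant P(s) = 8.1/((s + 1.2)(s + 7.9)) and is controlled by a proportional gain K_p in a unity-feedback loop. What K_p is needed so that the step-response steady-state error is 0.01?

K_p = 116

For a type-0 loop with proportional control, e_ss = 1/(1 + K_p·P(0)).
P(0) = 0.8544. Require 1/(1 + K_p·0.8544) = 0.01, so 1 + 0.8544·K_p = 100.
K_p = (100 − 1)/0.8544 = 116.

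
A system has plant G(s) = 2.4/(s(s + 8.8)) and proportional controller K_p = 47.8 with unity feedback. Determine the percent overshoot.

24.3%

The closed-loop denominator s² + 8.8s + 114.7 gives ω_n = √114.7 = 10.71 and ζ = 8.8/(2ω_n) = 0.4108.
%OS = 100·exp(−πζ/√(1−ζ²)) = 100·exp(−π·0.4108/√0.8312) = 24.3%.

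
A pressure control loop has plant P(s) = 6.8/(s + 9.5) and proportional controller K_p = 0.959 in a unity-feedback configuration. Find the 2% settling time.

T_s ≈ 0.25 s

Closed-loop transfer function: T(s) = K_p·P(s)/(1 + K_p·P(s)) = 6.521/(s + 9.5 + 6.521) = 6.521/(s + 16.02).
Time constant τ = 1/16.02 = 0.06242 s, so the 2% settling time is about 4τ = 0.25 s.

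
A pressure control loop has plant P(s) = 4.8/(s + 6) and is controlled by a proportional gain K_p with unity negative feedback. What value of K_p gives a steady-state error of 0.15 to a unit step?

K_p = 7.08

For a type-0 loop with proportional control, e_ss = 1/(1 + K_p·P(0)).
P(0) = 0.8. Require 1/(1 + K_p·0.8) = 0.15, so 1 + 0.8·K_p = 6.667.
K_p = (6.667 − 1)/0.8 = 7.08.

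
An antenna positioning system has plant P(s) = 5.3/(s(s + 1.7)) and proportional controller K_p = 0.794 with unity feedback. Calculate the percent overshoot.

From 1 + K_pP(s) = 0: s² + 1.7s + 4.208 = 0 ⇒ ω_n = 2.051, ζ = 0.4144.
%OS = 100·exp(−πζ/√(1−ζ²)) = 100·exp(−π·0.4144/√0.8283) = 23.9%.

23.9%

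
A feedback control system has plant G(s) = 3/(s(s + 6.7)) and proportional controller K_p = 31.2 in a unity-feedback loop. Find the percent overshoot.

31.4%

The closed-loop denominator s² + 6.7s + 93.6 gives ω_n = √93.6 = 9.675 and ζ = 6.7/(2ω_n) = 0.3463.
%OS = 100·exp(−πζ/√(1−ζ²)) = 100·exp(−π·0.3463/√0.8801) = 31.4%.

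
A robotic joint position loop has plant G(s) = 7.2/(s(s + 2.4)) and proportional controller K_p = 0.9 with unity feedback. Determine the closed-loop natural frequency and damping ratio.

With unity feedback the closed-loop characteristic equation is s² + 2.4s + 0.9·7.2 = s² + 2.4s + 6.48 = 0.
So ω_n² = 6.48 ⇒ ω_n = 2.546 rad/s, and ζ = 2.4/(2ω_n) = 0.471.

ω_n = 2.55 rad/s, ζ = 0.471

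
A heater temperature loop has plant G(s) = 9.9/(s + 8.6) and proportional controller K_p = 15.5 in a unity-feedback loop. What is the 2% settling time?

T_s ≈ 0.0247 s

Closed-loop transfer function: T(s) = K_p·G(s)/(1 + K_p·G(s)) = 153.5/(s + 8.6 + 153.5) = 153.5/(s + 162.1).
Time constant τ = 1/162.1 = 0.006171 s, so the 2% settling time is about 4τ = 0.0247 s.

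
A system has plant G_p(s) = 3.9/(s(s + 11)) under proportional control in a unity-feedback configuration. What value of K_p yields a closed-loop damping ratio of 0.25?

K_p = 124

Closed-loop characteristic equation: s² + 11s + K_p·3.9 = 0.
So ω_n = √(3.9K_p) and 2ζω_n = 11, giving ζ = 11/(2√(3.9K_p)).
Setting ζ = 0.25: √(3.9K_p) = 11/(2·0.25) = 22, so K_p = 484/3.9 = 124.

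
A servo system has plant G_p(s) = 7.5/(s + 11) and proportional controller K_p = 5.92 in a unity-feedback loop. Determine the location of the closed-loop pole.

s = -55.4

Closed-loop transfer function: T(s) = K_p·G_p(s)/(1 + K_p·G_p(s)) = 44.4/(s + 11 + 44.4) = 44.4/(s + 55.4).
The closed-loop pole is at s = −55.4.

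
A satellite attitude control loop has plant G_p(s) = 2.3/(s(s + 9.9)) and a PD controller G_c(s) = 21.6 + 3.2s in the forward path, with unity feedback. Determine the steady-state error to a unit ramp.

The loop has one pole at the origin (type 1). Velocity error constant K_v = lim_{s→0} s·G_c(s)G_p(s) = 21.6·2.3/9.9 = 5.018.
Steady-state error to a unit ramp: e_ss = 1/K_v = 0.199.

0.199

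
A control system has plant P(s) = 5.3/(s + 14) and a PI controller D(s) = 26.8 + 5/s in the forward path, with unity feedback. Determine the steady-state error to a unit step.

The open loop D(s)P(s) has a pole at the origin (type 1), so the static position error constant is infinite and e_ss = 1/(1+∞) = 0.

0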